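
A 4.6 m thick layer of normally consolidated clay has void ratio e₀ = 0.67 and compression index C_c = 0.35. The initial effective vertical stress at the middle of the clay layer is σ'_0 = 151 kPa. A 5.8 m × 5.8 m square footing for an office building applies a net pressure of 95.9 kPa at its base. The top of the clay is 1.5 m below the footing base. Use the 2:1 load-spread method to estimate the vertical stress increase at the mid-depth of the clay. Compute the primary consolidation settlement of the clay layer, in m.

S_c ≈ 0.0873 m

Mid-depth of clay below the footing base: z = 1.5 + 4.6/2 = 3.8 m.
Stress increase at mid-clay by the 2:1 spreading method:
Δσ = qBL/((B+z)(L+z)) = 95.9×5.8×5.8/((5.8+3.8)(5.8+3.8)) = 35.005 kPa
Final effective stress: σ'_f = σ'_0 + Δσ = 151 + 35.005 = 186 kPa.
Normally consolidated clay, so the full stress increment lies on the virgin compression line:
S_c = C_c·H/(1+e₀)·log₁₀(σ'_f/σ'_0) = 0.35×4.6/(1+0.67)×log₁₀(186/151)
    = 0.96407 × 0.090536 = 0.08728 m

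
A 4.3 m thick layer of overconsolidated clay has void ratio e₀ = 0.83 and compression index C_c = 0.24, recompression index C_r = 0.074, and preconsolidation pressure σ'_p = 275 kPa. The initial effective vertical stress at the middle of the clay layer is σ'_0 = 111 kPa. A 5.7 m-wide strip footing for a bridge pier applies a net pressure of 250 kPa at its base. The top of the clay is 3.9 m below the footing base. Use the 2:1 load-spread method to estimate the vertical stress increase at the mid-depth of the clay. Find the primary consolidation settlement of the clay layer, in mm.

S_c ≈ 55.8 mm

Mid-depth of clay below the footing base: z = 3.9 + 4.3/2 = 6.05 m.
Stress increase at mid-clay by the 2:1 spreading method:
Δσ = qB/(B+z) = 250×5.7/(5.7+6.05) = 121.28 kPa
Final effective stress: σ'_f = 111 + 121.28 = 232.28 kPa.
σ'_f = 232.28 ≤ σ'_p = 275 kPa, so the clay remains overconsolidated and only the recompression index applies:
S_c = C_r·H/(1+e₀)·log₁₀(σ'_f/σ'_0) = 0.074×4.3/1.83×log₁₀(232.28/111)
    = 0.17388 × 0.32069 = 0.05576 m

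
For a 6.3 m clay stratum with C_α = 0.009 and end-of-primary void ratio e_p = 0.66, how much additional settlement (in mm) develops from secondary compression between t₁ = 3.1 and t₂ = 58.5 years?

S_s ≈ 43.6 mm

Secondary compression: S_s = C_α·H/(1+e_p)·log₁₀(t₂/t₁)
S_s = 0.009×6.3/(1+0.66)×log₁₀(58.5/3.1)
    = 0.03416 × 1.276 = 0.04358 m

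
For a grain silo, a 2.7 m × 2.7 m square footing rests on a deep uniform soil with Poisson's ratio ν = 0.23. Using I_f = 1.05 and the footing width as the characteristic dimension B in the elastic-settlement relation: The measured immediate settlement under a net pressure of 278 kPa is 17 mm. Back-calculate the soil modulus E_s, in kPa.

E_s ≈ 43900 kPa

S_e = q·B·(1−ν²)/E_s · I_f  ⇒  E_s = q·B·(1−ν²)·I_f / S_e.
E_s = 278 × 2.7 × 0.9471 × 1.05 / 0.017 = 43910 kPa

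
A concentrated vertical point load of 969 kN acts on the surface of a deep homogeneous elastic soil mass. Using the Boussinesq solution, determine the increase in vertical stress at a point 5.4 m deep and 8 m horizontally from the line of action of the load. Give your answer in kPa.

Boussinesq vertical stress below a point load on an elastic half-space:
Δσ_z = 3P/(2πz²) · [1 + (r/z)²]^(−5/2)
r/z = 8/5.4 = 1.4815; [1+(r/z)²]^(−5/2) = 0.054814.
Δσ_z = 3×969/(2π×5.4²) × 0.054814 = 15.866 × 0.054814 = 0.8697 kPa

Δσ_z ≈ 0.87 kPa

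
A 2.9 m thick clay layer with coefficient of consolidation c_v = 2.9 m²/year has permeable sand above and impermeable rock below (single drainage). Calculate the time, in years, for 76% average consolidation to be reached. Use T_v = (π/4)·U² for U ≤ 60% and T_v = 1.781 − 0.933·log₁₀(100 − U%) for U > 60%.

t ≈ 1.43 years

Drainage path length: H_d = H = 2.9 m (single drainage).
U > 60%: T_v = 1.781 − 0.933·log₁₀(100 − 76) = 0.49326.
t = T_v·H_d²/c_v = 0.49326×2.9²/2.9 = 1.43 years.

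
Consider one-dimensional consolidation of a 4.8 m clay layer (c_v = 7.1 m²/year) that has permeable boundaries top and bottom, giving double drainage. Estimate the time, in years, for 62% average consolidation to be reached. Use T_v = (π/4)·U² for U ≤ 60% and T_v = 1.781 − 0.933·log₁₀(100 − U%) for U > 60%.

Drainage path length: H_d = H/2 = 2.4 m (double drainage).
U > 60%: T_v = 1.781 − 0.933·log₁₀(100 − 62) = 0.30706.
t = T_v·H_d²/c_v = 0.30706×2.4²/7.1 = 0.2491 years.

t ≈ 0.249 years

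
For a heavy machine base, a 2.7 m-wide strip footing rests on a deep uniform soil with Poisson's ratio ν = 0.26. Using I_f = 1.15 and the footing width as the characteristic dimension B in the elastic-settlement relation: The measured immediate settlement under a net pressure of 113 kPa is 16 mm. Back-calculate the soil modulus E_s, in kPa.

E_s ≈ 20400 kPa

S_e = q·B·(1−ν²)/E_s · I_f  ⇒  E_s = q·B·(1−ν²)·I_f / S_e.
E_s = 113 × 2.7 × 0.9324 × 1.15 / 0.016 = 20450 kPa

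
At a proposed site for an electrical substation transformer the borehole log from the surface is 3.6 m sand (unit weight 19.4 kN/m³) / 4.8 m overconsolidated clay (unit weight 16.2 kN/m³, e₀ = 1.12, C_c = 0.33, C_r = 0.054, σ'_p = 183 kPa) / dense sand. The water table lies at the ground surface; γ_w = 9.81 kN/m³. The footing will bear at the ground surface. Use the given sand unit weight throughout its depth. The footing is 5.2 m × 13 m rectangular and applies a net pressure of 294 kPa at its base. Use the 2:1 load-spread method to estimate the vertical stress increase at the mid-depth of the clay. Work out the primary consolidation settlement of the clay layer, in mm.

S_c ≈ 56 mm

Mid-depth of clay below the ground surface: z = 3.6 + 4.8/2 = 6 m.
Total vertical stress at mid-clay: σ_v = 19.4×3.6 + 16.2×2.4 = 108.72 kPa.
Pore pressure: u = 9.81×(6 − 0) = 58.86 kPa.
Initial effective stress: σ'_0 = σ_v − u = 108.72 − 58.86 = 49.86 kPa.
Stress increase at mid-clay by the 2:1 spreading method:
Δσ = qBL/((B+z)(L+z)) = 294×5.2×13/((5.2+6)(13+6)) = 93.395 kPa
Final effective stress: σ'_f = 49.86 + 93.395 = 143.25 kPa.
σ'_f = 143.25 ≤ σ'_p = 183 kPa, so the clay remains overconsolidated and only the recompression index applies:
S_c = C_r·H/(1+e₀)·log₁₀(σ'_f/σ'_0) = 0.054×4.8/2.12×log₁₀(143.25/49.86)
    = 0.12227 × 0.45834 = 0.05604 m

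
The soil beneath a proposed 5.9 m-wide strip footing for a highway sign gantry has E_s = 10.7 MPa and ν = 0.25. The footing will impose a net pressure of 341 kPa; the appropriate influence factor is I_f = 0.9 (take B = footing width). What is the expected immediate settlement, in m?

Immediate (elastic) settlement: S_e = q·B·(1−ν²)/E_s · I_f.
E_s = 10.7 MPa = 10700 kPa.
S_e = 341 × 5.9 × (1 − 0.25²) / 10700 × 0.9
    = 341 × 5.9 × 0.9375 / 10700 × 0.9
    = 0.1586 m

S_e ≈ 0.159 m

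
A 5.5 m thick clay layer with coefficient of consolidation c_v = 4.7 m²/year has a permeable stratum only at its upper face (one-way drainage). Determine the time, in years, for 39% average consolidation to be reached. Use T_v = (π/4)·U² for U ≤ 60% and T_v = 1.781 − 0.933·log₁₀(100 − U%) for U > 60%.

Drainage path length: H_d = H = 5.5 m (single drainage).
U ≤ 60%: T_v = (π/4)·U² = (π/4)×0.39² = 0.11946.
t = T_v·H_d²/c_v = 0.11946×5.5²/4.7 = 0.7689 years.

t ≈ 0.769 years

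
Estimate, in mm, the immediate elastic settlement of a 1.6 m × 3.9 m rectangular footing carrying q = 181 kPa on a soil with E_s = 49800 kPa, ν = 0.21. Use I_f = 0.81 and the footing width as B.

Immediate (elastic) settlement: S_e = q·B·(1−ν²)/E_s · I_f.
S_e = 181 × 1.6 × (1 − 0.21²) / 49800 × 0.81
    = 181 × 1.6 × 0.9559 / 49800 × 0.81
    = 0.004503 m = 4.503 mm

S_e ≈ 4.5 mm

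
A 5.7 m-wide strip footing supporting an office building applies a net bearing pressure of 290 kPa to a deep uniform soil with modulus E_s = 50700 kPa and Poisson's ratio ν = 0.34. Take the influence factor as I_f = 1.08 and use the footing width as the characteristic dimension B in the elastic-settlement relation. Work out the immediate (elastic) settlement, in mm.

Immediate (elastic) settlement: S_e = q·B·(1−ν²)/E_s · I_f.
S_e = 290 × 5.7 × (1 − 0.34²) / 50700 × 1.08
    = 290 × 5.7 × 0.8844 / 50700 × 1.08
    = 0.03114 m = 31.14 mm

S_e ≈ 31.1 mm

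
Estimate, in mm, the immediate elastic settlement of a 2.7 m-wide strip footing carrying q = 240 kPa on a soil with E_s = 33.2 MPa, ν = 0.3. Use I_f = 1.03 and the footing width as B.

Immediate (elastic) settlement: S_e = q·B·(1−ν²)/E_s · I_f.
E_s = 33.2 MPa = 33200 kPa.
S_e = 240 × 2.7 × (1 − 0.3²) / 33200 × 1.03
    = 240 × 2.7 × 0.91 / 33200 × 1.03
    = 0.01829 m = 18.29 mm

S_e ≈ 18.3 mm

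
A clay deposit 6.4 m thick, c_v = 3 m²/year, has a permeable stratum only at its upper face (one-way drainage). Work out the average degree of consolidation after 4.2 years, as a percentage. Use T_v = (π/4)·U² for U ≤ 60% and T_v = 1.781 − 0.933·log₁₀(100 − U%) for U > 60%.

U ≈ 62.1 %

Drainage path length: H_d = H = 6.4 m (single drainage).
T_v = c_v·t/H_d² = 3×4.2/6.4² = 0.30762.
T_v = 0.30762 corresponds to the U > 60% branch:
U = 1 − 10^((1.781 − T_v)/0.933)/100 = 0.6205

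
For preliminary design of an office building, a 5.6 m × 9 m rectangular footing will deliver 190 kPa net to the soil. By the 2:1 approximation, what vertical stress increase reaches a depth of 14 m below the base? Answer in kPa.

By the 2:1 method the load spreads at 1 horizontal : 2 vertical, so at depth z the loaded area has grown by z in each plan dimension:
Δσ = qBL/((B+z)(L+z)) = 190×5.6×9/((5.6+14)(9+14)) = 21.242 kPa

Δσ_z ≈ 21.2 kPa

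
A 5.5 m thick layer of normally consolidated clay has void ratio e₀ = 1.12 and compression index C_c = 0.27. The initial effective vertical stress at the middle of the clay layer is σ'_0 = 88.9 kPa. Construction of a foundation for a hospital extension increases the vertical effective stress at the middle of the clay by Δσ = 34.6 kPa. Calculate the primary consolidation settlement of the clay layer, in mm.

S_c ≈ 100 mm

Final effective stress: σ'_f = σ'_0 + Δσ = 88.9 + 34.6 = 123.5 kPa.
Normally consolidated clay, so the full stress increment lies on the virgin compression line:
S_c = C_c·H/(1+e₀)·log₁₀(σ'_f/σ'_0) = 0.27×5.5/(1+1.12)×log₁₀(123.5/88.9)
    = 0.70047 × 0.14277 = 0.1 m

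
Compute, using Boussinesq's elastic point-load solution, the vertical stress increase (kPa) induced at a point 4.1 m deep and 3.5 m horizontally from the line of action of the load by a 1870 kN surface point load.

Boussinesq vertical stress below a point load on an elastic half-space:
Δσ_z = 3P/(2πz²) · [1 + (r/z)²]^(−5/2)
r/z = 3.5/4.1 = 0.85366; [1+(r/z)²]^(−5/2) = 0.2545.
Δσ_z = 3×1870/(2π×4.1²) × 0.2545 = 53.115 × 0.2545 = 13.52 kPa

Δσ_z ≈ 13.5 kPa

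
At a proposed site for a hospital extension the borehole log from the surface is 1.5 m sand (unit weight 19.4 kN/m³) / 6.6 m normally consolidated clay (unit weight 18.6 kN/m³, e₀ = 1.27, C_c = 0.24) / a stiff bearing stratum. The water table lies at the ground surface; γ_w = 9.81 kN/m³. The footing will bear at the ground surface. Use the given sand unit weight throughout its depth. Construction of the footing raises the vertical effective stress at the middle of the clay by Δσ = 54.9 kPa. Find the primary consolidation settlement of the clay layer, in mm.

S_c ≈ 248 mm

Mid-depth of clay below the ground surface: z = 1.5 + 6.6/2 = 4.8 m.
Total vertical stress at mid-clay: σ_v = 19.4×1.5 + 18.6×3.3 = 90.48 kPa.
Pore pressure: u = 9.81×(4.8 − 0) = 47.088 kPa.
Initial effective stress: σ'_0 = σ_v − u = 90.48 − 47.088 = 43.392 kPa.
Final effective stress: σ'_f = σ'_0 + Δσ = 43.392 + 54.9 = 98.292 kPa.
Normally consolidated clay, so the full stress increment lies on the virgin compression line:
S_c = C_c·H/(1+e₀)·log₁₀(σ'_f/σ'_0) = 0.24×6.6/(1+1.27)×log₁₀(98.292/43.392)
    = 0.6978 × 0.35511 = 0.2478 m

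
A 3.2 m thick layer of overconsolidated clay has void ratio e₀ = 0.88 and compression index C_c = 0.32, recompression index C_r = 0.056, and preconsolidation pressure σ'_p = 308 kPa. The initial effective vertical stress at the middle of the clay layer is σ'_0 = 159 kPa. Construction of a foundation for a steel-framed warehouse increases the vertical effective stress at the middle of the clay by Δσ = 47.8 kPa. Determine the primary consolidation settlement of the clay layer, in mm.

S_c ≈ 10.9 mm

Final effective stress: σ'_f = 159 + 47.8 = 206.8 kPa.
σ'_f = 206.8 ≤ σ'_p = 308 kPa, so the clay remains overconsolidated and only the recompression index applies:
S_c = C_r·H/(1+e₀)·log₁₀(σ'_f/σ'_0) = 0.056×3.2/1.88×log₁₀(206.8/159)
    = 0.095318 × 0.11415 = 0.01088 m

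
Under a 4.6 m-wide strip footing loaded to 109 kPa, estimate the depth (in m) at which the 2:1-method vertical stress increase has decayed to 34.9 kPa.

z ≈ 9.77 m

2:1 spreading — at depth z the loaded area has grown by z in each plan dimension:
qB/(B+z) = Δσ_z ⇒ z = qB/Δσ_z − B = 109×4.6/34.9 − 4.6 = 9.767 m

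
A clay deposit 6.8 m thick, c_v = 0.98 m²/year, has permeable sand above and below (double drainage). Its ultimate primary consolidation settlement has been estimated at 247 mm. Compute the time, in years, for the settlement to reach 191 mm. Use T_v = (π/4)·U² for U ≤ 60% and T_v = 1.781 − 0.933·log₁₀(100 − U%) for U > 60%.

t ≈ 6.09 years

Drainage path length: H_d = H/2 = 3.4 m (double drainage).
U = S(t)/S_ult = 191/247 = 0.7733.
U > 60%: T_v = 1.781 − 0.933·log₁₀(100 − 77.328) = 0.51633.
t = T_v·H_d²/c_v = 0.51633×3.4²/0.98 = 6.091 years.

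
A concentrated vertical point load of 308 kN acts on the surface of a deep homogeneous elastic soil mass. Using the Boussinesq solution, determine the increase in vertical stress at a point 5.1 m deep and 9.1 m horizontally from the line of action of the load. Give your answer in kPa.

Boussinesq vertical stress below a point load on an elastic half-space:
Δσ_z = 3P/(2πz²) · [1 + (r/z)²]^(−5/2)
r/z = 9.1/5.1 = 1.7843; [1+(r/z)²]^(−5/2) = 0.027931.
Δσ_z = 3×308/(2π×5.1²) × 0.027931 = 5.6539 × 0.027931 = 0.1579 kPa

Δσ_z ≈ 0.158 kPa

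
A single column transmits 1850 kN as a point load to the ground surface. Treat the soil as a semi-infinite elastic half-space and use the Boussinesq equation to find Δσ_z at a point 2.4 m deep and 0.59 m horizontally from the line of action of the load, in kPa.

Boussinesq vertical stress below a point load on an elastic half-space:
Δσ_z = 3P/(2πz²) · [1 + (r/z)²]^(−5/2)
r/z = 0.59/2.4 = 0.24583; [1+(r/z)²]^(−5/2) = 0.86356.
Δσ_z = 3×1850/(2π×2.4²) × 0.86356 = 153.35 × 0.86356 = 132.4 kPa

Δσ_z ≈ 132 kPa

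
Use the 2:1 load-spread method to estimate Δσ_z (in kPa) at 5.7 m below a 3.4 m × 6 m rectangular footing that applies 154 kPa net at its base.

By the 2:1 method the load spreads at 1 horizontal : 2 vertical, so at depth z the loaded area has grown by z in each plan dimension:
Δσ = qBL/((B+z)(L+z)) = 154×3.4×6/((3.4+5.7)(6+5.7)) = 29.507 kPa

Δσ_z ≈ 29.5 kPa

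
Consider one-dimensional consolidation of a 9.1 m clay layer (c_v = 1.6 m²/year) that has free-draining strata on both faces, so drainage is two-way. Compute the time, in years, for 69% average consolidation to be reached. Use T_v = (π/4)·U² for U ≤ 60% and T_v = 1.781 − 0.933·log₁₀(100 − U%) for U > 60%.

Drainage path length: H_d = H/2 = 4.55 m (double drainage).
U > 60%: T_v = 1.781 − 0.933·log₁₀(100 − 69) = 0.38956.
t = T_v·H_d²/c_v = 0.38956×4.55²/1.6 = 5.041 years.

t ≈ 5.04 years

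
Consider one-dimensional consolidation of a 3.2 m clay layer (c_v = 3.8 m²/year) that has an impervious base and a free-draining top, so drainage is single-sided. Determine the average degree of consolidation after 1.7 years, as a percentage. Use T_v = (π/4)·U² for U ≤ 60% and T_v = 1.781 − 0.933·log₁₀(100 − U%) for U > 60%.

Drainage path length: H_d = H = 3.2 m (single drainage).
T_v = c_v·t/H_d² = 3.8×1.7/3.2² = 0.63086.
T_v = 0.63086 corresponds to the U > 60% branch:
U = 1 − 10^((1.781 − T_v)/0.933)/100 = 0.8291

U ≈ 82.9 %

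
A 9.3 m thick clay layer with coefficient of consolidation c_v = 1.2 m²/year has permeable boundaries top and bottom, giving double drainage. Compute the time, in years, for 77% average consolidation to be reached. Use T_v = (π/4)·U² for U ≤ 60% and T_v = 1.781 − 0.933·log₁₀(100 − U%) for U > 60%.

t ≈ 9.2 years

Drainage path length: H_d = H/2 = 4.65 m (double drainage).
U > 60%: T_v = 1.781 − 0.933·log₁₀(100 − 77) = 0.51051.
t = T_v·H_d²/c_v = 0.51051×4.65²/1.2 = 9.199 years.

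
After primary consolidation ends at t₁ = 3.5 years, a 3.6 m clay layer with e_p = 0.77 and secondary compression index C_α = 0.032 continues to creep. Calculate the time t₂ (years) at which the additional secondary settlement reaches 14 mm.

t₂ ≈ 5.74 years

S_s = C_α·H/(1+e_p)·log₁₀(t₂/t₁) ⇒ log₁₀(t₂/t₁) = S_s·(1+e_p)/(C_α·H).
log₁₀(t₂/t₁) = 0.014 × (1+0.77) / (0.032×3.6) = 0.2151
t₂ = t₁ × 10^0.2151 = 3.5 × 1.641 = 5.743 years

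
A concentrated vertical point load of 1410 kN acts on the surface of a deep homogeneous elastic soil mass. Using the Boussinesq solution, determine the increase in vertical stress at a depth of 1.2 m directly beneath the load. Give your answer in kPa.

Boussinesq vertical stress below a point load on an elastic half-space:
Δσ_z = 3P/(2πz²) · [1 + (r/z)²]^(−5/2)
r/z = 0/1.2 = 0; [1+(r/z)²]^(−5/2) = 1.
Δσ_z = 3×1410/(2π×1.2²) × 1 = 467.52 × 1 = 467.5 kPa

Δσ_z ≈ 468 kPa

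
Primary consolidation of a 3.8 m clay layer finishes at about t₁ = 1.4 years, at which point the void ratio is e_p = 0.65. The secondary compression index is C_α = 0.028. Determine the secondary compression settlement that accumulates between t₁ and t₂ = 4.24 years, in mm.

Secondary compression: S_s = C_α·H/(1+e_p)·log₁₀(t₂/t₁)
S_s = 0.028×3.8/(1+0.65)×log₁₀(4.24/1.4)
    = 0.06448 × 0.4812 = 0.03103 m

S_s ≈ 31 mm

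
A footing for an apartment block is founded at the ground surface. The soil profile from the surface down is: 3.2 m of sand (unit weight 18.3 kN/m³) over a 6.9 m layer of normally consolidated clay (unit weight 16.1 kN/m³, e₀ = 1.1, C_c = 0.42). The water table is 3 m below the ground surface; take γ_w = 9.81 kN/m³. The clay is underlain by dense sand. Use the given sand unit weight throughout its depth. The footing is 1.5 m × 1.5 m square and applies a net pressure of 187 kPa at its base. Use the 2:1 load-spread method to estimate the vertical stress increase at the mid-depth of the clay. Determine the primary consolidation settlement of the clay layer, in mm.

Mid-depth of clay below the ground surface: z = 3.2 + 6.9/2 = 6.65 m.
Total vertical stress at mid-clay: σ_v = 18.3×3.2 + 16.1×3.45 = 114.11 kPa.
Pore pressure: u = 9.81×(6.65 − 3) = 35.806 kPa.
Initial effective stress: σ'_0 = σ_v − u = 114.11 − 35.806 = 78.304 kPa.
Stress increase at mid-clay by the 2:1 spreading method:
Δσ = qBL/((B+z)(L+z)) = 187×1.5×1.5/((1.5+6.65)(1.5+6.65)) = 6.3344 kPa
Final effective stress: σ'_f = σ'_0 + Δσ = 78.304 + 6.3344 = 84.638 kPa.
Normally consolidated clay, so the full stress increment lies on the virgin compression line:
S_c = C_c·H/(1+e₀)·log₁₀(σ'_f/σ'_0) = 0.42×6.9/(1+1.1)×log₁₀(84.638/78.304)
    = 1.38 × 0.033781 = 0.04662 m

S_c ≈ 46.6 mm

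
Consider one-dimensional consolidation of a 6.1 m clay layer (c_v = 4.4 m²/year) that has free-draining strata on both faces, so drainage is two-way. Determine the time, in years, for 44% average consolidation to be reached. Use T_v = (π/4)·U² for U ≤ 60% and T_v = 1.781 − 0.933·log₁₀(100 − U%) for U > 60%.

t ≈ 0.321 years

Drainage path length: H_d = H/2 = 3.05 m (double drainage).
U ≤ 60%: T_v = (π/4)·U² = (π/4)×0.44² = 0.15205.
t = T_v·H_d²/c_v = 0.15205×3.05²/4.4 = 0.3215 years.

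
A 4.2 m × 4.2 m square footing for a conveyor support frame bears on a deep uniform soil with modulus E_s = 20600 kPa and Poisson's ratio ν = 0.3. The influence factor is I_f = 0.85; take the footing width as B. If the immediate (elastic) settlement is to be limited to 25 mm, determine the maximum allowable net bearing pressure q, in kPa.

S_e = q·B·(1−ν²)/E_s · I_f  ⇒  q = S_e·E_s / (B·(1−ν²)·I_f).
q = 0.025 × 20600 / (4.2 × 0.91 × 0.85) = 158.5 kPa

q ≈ 159 kPa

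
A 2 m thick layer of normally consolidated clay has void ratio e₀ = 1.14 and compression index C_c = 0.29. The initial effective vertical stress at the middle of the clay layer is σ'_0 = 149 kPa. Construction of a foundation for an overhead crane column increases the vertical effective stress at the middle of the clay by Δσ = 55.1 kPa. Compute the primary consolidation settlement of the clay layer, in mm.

Final effective stress: σ'_f = σ'_0 + Δσ = 149 + 55.1 = 204.1 kPa.
Normally consolidated clay, so the full stress increment lies on the virgin compression line:
S_c = C_c·H/(1+e₀)·log₁₀(σ'_f/σ'_0) = 0.29×2/(1+1.14)×log₁₀(204.1/149)
    = 0.27103 × 0.13666 = 0.03704 m

S_c ≈ 37 mm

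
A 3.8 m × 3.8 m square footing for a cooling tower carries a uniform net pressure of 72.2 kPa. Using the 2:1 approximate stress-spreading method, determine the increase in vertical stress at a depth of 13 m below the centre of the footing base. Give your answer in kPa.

By the 2:1 method the load spreads at 1 horizontal : 2 vertical, so at depth z the loaded area has grown by z in each plan dimension:
Δσ = qBL/((B+z)(L+z)) = 72.2×3.8×3.8/((3.8+13)(3.8+13)) = 3.6939 kPa

Δσ_z ≈ 3.69 kPa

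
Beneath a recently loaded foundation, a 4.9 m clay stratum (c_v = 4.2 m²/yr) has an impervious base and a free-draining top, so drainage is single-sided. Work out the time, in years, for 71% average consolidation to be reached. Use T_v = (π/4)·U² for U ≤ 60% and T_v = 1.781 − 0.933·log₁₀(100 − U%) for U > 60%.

t ≈ 2.38 years

Drainage path length: H_d = H = 4.9 m (single drainage).
U > 60%: T_v = 1.781 − 0.933·log₁₀(100 − 71) = 0.41658.
t = T_v·H_d²/c_v = 0.41658×4.9²/4.2 = 2.381 years.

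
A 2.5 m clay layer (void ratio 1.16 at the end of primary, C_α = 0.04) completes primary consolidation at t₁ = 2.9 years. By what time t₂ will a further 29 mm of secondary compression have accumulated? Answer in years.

S_s = C_α·H/(1+e_p)·log₁₀(t₂/t₁) ⇒ log₁₀(t₂/t₁) = S_s·(1+e_p)/(C_α·H).
log₁₀(t₂/t₁) = 0.029 × (1+1.16) / (0.04×2.5) = 0.6264
t₂ = t₁ × 10^0.6264 = 2.9 × 4.231 = 12.27 years

t₂ ≈ 12.3 years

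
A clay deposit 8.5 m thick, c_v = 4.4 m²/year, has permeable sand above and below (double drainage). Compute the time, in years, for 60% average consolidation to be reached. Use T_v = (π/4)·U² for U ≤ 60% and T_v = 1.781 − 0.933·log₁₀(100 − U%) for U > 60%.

Drainage path length: H_d = H/2 = 4.25 m (double drainage).
U ≤ 60%: T_v = (π/4)·U² = (π/4)×0.6² = 0.28274.
t = T_v·H_d²/c_v = 0.28274×4.25²/4.4 = 1.161 years.

t ≈ 1.16 years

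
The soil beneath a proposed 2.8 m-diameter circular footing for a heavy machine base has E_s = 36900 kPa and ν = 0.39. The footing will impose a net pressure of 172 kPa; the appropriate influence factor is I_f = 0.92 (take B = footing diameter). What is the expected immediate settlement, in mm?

Immediate (elastic) settlement: S_e = q·B·(1−ν²)/E_s · I_f.
S_e = 172 × 2.8 × (1 − 0.39²) / 36900 × 0.92
    = 172 × 2.8 × 0.8479 / 36900 × 0.92
    = 0.01018 m = 10.18 mm

S_e ≈ 10.2 mm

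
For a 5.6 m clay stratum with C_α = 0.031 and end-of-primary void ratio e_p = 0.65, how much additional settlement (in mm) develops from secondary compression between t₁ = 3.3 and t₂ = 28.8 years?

Secondary compression: S_s = C_α·H/(1+e_p)·log₁₀(t₂/t₁)
S_s = 0.031×5.6/(1+0.65)×log₁₀(28.8/3.3)
    = 0.1052 × 0.9409 = 0.09899 m

S_s ≈ 99 mm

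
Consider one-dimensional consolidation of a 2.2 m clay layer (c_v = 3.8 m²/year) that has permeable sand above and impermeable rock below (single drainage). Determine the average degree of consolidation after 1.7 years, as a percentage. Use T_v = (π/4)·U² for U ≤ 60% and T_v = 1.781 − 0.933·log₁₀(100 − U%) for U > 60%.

U ≈ 97 %

Drainage path length: H_d = H = 2.2 m (single drainage).
T_v = c_v·t/H_d² = 3.8×1.7/2.2² = 1.3347.
T_v = 1.3347 corresponds to the U > 60% branch:
U = 1 − 10^((1.781 − T_v)/0.933)/100 = 0.9699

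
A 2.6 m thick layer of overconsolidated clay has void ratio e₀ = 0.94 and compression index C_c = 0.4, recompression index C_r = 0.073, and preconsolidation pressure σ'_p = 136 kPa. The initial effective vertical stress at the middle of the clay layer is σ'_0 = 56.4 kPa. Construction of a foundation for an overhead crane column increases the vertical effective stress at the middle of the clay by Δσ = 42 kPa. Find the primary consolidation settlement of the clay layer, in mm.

S_c ≈ 23.6 mm

Final effective stress: σ'_f = 56.4 + 42 = 98.4 kPa.
σ'_f = 98.4 ≤ σ'_p = 136 kPa, so the clay remains overconsolidated and only the recompression index applies:
S_c = C_r·H/(1+e₀)·log₁₀(σ'_f/σ'_0) = 0.073×2.6/1.94×log₁₀(98.4/56.4)
    = 0.097835 × 0.24172 = 0.02365 m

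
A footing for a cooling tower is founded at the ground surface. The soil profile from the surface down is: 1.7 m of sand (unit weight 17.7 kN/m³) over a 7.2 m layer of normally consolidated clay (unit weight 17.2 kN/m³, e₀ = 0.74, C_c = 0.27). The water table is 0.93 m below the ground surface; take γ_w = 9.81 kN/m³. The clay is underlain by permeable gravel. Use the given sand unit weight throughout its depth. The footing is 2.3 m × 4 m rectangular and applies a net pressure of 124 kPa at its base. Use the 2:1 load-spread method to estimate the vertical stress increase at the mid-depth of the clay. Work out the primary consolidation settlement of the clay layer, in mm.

Mid-depth of clay below the ground surface: z = 1.7 + 7.2/2 = 5.3 m.
Total vertical stress at mid-clay: σ_v = 17.7×1.7 + 17.2×3.6 = 92.01 kPa.
Pore pressure: u = 9.81×(5.3 − 0.93) = 42.87 kPa.
Initial effective stress: σ'_0 = σ_v − u = 92.01 − 42.87 = 49.14 kPa.
Stress increase at mid-clay by the 2:1 spreading method:
Δσ = qBL/((B+z)(L+z)) = 124×2.3×4/((2.3+5.3)(4+5.3)) = 16.14 kPa
Final effective stress: σ'_f = σ'_0 + Δσ = 49.14 + 16.14 = 65.28 kPa.
Normally consolidated clay, so the full stress increment lies on the virgin compression line:
S_c = C_c·H/(1+e₀)·log₁₀(σ'_f/σ'_0) = 0.27×7.2/(1+0.74)×log₁₀(65.28/49.14)
    = 1.1172 × 0.12334 = 0.1378 m

S_c ≈ 138 mm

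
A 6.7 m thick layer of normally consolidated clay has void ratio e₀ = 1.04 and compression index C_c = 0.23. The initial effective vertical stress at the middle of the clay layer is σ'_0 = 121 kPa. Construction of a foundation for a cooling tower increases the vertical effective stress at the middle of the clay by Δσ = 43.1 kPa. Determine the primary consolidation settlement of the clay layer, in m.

Final effective stress: σ'_f = σ'_0 + Δσ = 121 + 43.1 = 164.1 kPa.
Normally consolidated clay, so the full stress increment lies on the virgin compression line:
S_c = C_c·H/(1+e₀)·log₁₀(σ'_f/σ'_0) = 0.23×6.7/(1+1.04)×log₁₀(164.1/121)
    = 0.75539 × 0.13232 = 0.09995 m

S_c ≈ 0.1 m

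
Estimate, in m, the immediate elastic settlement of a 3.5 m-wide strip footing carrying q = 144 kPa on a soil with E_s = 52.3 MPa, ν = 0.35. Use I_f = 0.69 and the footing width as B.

S_e ≈ 0.00583 m

Immediate (elastic) settlement: S_e = q·B·(1−ν²)/E_s · I_f.
E_s = 52.3 MPa = 52300 kPa.
S_e = 144 × 3.5 × (1 − 0.35²) / 52300 × 0.69
    = 144 × 3.5 × 0.8775 / 52300 × 0.69
    = 0.005835 m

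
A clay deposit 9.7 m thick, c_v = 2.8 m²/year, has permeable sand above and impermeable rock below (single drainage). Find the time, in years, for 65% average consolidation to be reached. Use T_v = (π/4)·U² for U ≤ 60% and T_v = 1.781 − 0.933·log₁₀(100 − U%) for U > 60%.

Drainage path length: H_d = H = 9.7 m (single drainage).
U > 60%: T_v = 1.781 − 0.933·log₁₀(100 − 65) = 0.34038.
t = T_v·H_d²/c_v = 0.34038×9.7²/2.8 = 11.44 years.

t ≈ 11.4 years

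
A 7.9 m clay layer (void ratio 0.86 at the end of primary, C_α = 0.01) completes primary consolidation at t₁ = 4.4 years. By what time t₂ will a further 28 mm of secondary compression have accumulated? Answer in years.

t₂ ≈ 20.1 years

S_s = C_α·H/(1+e_p)·log₁₀(t₂/t₁) ⇒ log₁₀(t₂/t₁) = S_s·(1+e_p)/(C_α·H).
log₁₀(t₂/t₁) = 0.028 × (1+0.86) / (0.01×7.9) = 0.6592
t₂ = t₁ × 10^0.6592 = 4.4 × 4.563 = 20.08 years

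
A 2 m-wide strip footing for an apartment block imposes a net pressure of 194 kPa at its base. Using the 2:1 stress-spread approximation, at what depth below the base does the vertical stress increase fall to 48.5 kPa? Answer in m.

z ≈ 6 m

2:1 spreading — at depth z the loaded area has grown by z in each plan dimension:
qB/(B+z) = Δσ_z ⇒ z = qB/Δσ_z − B = 194×2/48.5 − 2 = 6 m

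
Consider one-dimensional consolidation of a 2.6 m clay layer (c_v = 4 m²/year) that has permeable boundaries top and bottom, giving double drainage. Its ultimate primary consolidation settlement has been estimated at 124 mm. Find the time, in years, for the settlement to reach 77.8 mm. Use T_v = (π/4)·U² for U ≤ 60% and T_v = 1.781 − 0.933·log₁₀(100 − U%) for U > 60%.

Drainage path length: H_d = H/2 = 1.3 m (double drainage).
U = S(t)/S_ult = 77.8/124 = 0.6274.
U > 60%: T_v = 1.781 − 0.933·log₁₀(100 − 62.742) = 0.31505.
t = T_v·H_d²/c_v = 0.31505×1.3²/4 = 0.1331 years.

t ≈ 0.133 years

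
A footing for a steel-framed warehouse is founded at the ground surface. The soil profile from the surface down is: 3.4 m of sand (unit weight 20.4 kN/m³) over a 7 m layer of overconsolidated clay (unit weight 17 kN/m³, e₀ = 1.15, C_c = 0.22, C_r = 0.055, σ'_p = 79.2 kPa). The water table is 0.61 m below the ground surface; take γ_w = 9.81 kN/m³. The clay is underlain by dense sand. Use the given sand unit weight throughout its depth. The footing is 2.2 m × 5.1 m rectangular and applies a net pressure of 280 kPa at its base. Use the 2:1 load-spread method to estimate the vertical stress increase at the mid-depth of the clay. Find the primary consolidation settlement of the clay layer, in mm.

S_c ≈ 72.4 mm

Mid-depth of clay below the ground surface: z = 3.4 + 7/2 = 6.9 m.
Total vertical stress at mid-clay: σ_v = 20.4×3.4 + 17×3.5 = 128.86 kPa.
Pore pressure: u = 9.81×(6.9 − 0.61) = 61.705 kPa.
Initial effective stress: σ'_0 = σ_v − u = 128.86 − 61.705 = 67.155 kPa.
Stress increase at mid-clay by the 2:1 spreading method:
Δσ = qBL/((B+z)(L+z)) = 280×2.2×5.1/((2.2+6.9)(5.1+6.9)) = 28.769 kPa
Final effective stress: σ'_f = 67.155 + 28.769 = 95.924 kPa.
σ'_f = 95.924 > σ'_p = 79.2 kPa, so the stress path crosses the preconsolidation pressure — recompression up to σ'_p, then virgin compression beyond:
S_c = H/(1+e₀)·[C_r·log₁₀(σ'_p/σ'_0) + C_c·log₁₀(σ'_f/σ'_p)]
    = 7/2.15 × [0.055×log₁₀(79.2/67.155) + 0.22×log₁₀(95.924/79.2)]
    = 3.2558 × [0.0039406 + 0.018304] = 0.07242 m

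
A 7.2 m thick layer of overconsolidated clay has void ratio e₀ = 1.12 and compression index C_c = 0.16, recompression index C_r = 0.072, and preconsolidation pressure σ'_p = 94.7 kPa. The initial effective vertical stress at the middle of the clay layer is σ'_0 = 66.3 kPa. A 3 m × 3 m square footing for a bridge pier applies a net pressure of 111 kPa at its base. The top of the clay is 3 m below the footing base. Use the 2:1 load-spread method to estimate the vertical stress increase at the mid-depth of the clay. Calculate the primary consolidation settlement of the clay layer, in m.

S_c ≈ 0.0161 m

Mid-depth of clay below the footing base: z = 3 + 7.2/2 = 6.6 m.
Stress increase at mid-clay by the 2:1 spreading method:
Δσ = qBL/((B+z)(L+z)) = 111×3×3/((3+6.6)(3+6.6)) = 10.84 kPa
Final effective stress: σ'_f = 66.3 + 10.84 = 77.14 kPa.
σ'_f = 77.14 ≤ σ'_p = 94.7 kPa, so the clay remains overconsolidated and only the recompression index applies:
S_c = C_r·H/(1+e₀)·log₁₀(σ'_f/σ'_0) = 0.072×7.2/2.12×log₁₀(77.14/66.3)
    = 0.24453 × 0.065766 = 0.01608 m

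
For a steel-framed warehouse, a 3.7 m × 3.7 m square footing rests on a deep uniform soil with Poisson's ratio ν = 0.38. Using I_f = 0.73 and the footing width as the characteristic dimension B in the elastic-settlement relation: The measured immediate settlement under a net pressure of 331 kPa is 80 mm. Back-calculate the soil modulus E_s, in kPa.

S_e = q·B·(1−ν²)/E_s · I_f  ⇒  E_s = q·B·(1−ν²)·I_f / S_e.
E_s = 331 × 3.7 × 0.8556 × 0.73 / 0.08 = 9562 kPa

E_s ≈ 9560 kPa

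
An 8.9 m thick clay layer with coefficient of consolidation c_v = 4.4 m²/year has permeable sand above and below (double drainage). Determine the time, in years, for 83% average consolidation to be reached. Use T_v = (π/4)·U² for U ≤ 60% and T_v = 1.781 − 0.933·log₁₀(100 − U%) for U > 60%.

t ≈ 2.85 years

Drainage path length: H_d = H/2 = 4.45 m (double drainage).
U > 60%: T_v = 1.781 − 0.933·log₁₀(100 − 83) = 0.63299.
t = T_v·H_d²/c_v = 0.63299×4.45²/4.4 = 2.849 years.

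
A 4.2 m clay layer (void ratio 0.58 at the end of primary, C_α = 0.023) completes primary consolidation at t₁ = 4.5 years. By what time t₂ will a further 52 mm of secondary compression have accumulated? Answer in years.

t₂ ≈ 31.9 years

S_s = C_α·H/(1+e_p)·log₁₀(t₂/t₁) ⇒ log₁₀(t₂/t₁) = S_s·(1+e_p)/(C_α·H).
log₁₀(t₂/t₁) = 0.052 × (1+0.58) / (0.023×4.2) = 0.8505
t₂ = t₁ × 10^0.8505 = 4.5 × 7.088 = 31.9 years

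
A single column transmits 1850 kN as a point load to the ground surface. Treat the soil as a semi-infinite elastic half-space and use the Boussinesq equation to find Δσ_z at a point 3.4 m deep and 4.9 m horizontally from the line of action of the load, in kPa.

Boussinesq vertical stress below a point load on an elastic half-space:
Δσ_z = 3P/(2πz²) · [1 + (r/z)²]^(−5/2)
r/z = 4.9/3.4 = 1.4412; [1+(r/z)²]^(−5/2) = 0.060212.
Δσ_z = 3×1850/(2π×3.4²) × 0.060212 = 76.411 × 0.060212 = 4.601 kPa

Δσ_z ≈ 4.6 kPa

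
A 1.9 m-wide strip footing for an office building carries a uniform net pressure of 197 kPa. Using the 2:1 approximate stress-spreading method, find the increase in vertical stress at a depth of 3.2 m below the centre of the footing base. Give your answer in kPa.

By the 2:1 method the load spreads at 1 horizontal : 2 vertical, so at depth z the loaded area has grown by z in each plan dimension:
Δσ = qB/(B+z) = 197×1.9/(1.9+3.2) = 73.392 kPa

Δσ_z ≈ 73.4 kPa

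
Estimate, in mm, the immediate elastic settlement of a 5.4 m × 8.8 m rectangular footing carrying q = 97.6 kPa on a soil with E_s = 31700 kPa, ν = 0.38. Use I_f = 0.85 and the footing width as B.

S_e ≈ 12.1 mm

Immediate (elastic) settlement: S_e = q·B·(1−ν²)/E_s · I_f.
S_e = 97.6 × 5.4 × (1 − 0.38²) / 31700 × 0.85
    = 97.6 × 5.4 × 0.8556 / 31700 × 0.85
    = 0.01209 m = 12.09 mm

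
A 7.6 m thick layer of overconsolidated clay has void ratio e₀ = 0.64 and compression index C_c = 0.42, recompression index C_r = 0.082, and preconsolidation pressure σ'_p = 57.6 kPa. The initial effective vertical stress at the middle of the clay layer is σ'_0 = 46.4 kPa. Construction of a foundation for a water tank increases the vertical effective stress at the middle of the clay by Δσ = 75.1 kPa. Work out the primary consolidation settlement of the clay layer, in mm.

S_c ≈ 667 mm

Final effective stress: σ'_f = 46.4 + 75.1 = 121.5 kPa.
σ'_f = 121.5 > σ'_p = 57.6 kPa, so the stress path crosses the preconsolidation pressure — recompression up to σ'_p, then virgin compression beyond:
S_c = H/(1+e₀)·[C_r·log₁₀(σ'_p/σ'_0) + C_c·log₁₀(σ'_f/σ'_p)]
    = 7.6/1.64 × [0.082×log₁₀(57.6/46.4) + 0.42×log₁₀(121.5/57.6)]
    = 4.6341 × [0.0077002 + 0.13614] = 0.6666 m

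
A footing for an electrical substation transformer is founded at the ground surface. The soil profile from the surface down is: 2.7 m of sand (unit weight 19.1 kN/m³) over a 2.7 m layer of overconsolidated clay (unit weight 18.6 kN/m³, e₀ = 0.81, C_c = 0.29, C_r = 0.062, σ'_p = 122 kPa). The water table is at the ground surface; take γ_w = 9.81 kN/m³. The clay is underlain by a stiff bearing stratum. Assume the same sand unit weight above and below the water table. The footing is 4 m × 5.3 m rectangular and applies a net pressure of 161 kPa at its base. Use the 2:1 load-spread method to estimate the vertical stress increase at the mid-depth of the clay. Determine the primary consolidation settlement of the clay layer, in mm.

S_c ≈ 32.2 mm

Mid-depth of clay below the ground surface: z = 2.7 + 2.7/2 = 4.05 m.
Total vertical stress at mid-clay: σ_v = 19.1×2.7 + 18.6×1.35 = 76.68 kPa.
Pore pressure: u = 9.81×(4.05 − 0) = 39.73 kPa.
Initial effective stress: σ'_0 = σ_v − u = 76.68 − 39.73 = 36.95 kPa.
Stress increase at mid-clay by the 2:1 spreading method:
Δσ = qBL/((B+z)(L+z)) = 161×4×5.3/((4+4.05)(5.3+4.05)) = 45.348 kPa
Final effective stress: σ'_f = 36.95 + 45.348 = 82.298 kPa.
σ'_f = 82.298 ≤ σ'_p = 122 kPa, so the clay remains overconsolidated and only the recompression index applies:
S_c = C_r·H/(1+e₀)·log₁₀(σ'_f/σ'_0) = 0.062×2.7/1.81×log₁₀(82.298/36.95)
    = 0.092485 × 0.34777 = 0.03216 m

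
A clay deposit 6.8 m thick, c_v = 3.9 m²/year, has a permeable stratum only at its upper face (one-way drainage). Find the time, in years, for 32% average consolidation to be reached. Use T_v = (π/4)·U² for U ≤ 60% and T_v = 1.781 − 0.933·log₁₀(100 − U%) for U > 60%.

Drainage path length: H_d = H = 6.8 m (single drainage).
U ≤ 60%: T_v = (π/4)·U² = (π/4)×0.32² = 0.080425.
t = T_v·H_d²/c_v = 0.080425×6.8²/3.9 = 0.9536 years.

t ≈ 0.954 years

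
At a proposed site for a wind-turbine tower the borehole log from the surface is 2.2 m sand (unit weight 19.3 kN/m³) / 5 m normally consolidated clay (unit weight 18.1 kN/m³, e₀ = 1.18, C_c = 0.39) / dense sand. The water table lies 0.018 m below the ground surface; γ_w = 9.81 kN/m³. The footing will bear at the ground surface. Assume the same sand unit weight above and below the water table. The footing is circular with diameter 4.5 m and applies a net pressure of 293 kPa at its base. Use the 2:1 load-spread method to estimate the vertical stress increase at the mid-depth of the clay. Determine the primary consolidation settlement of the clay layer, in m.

Mid-depth of clay below the ground surface: z = 2.2 + 5/2 = 4.7 m.
Total vertical stress at mid-clay: σ_v = 19.3×2.2 + 18.1×2.5 = 87.71 kPa.
Pore pressure: u = 9.81×(4.7 − 0.018) = 45.93 kPa.
Initial effective stress: σ'_0 = σ_v − u = 87.71 − 45.93 = 41.78 kPa.
Stress increase at mid-clay by the 2:1 spreading method:
Δσ ≈ qD²/(D+z)² = 293×4.5²/(4.5+4.7)² = 70.1 kPa
Final effective stress: σ'_f = σ'_0 + Δσ = 41.78 + 70.1 = 111.88 kPa.
Normally consolidated clay, so the full stress increment lies on the virgin compression line:
S_c = C_c·H/(1+e₀)·log₁₀(σ'_f/σ'_0) = 0.39×5/(1+1.18)×log₁₀(111.88/41.78)
    = 0.8945 × 0.42778 = 0.3826 m

S_c ≈ 0.383 m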